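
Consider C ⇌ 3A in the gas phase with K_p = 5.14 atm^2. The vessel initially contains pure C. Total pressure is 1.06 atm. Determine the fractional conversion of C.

Take 1 mol C as basis and let X be its fractional conversion, so ξ = X.
Mole table: n_C = 1 − X; n_A = 3X.
n_T = Σnᵢ = 1 + 2X.
y_i = n_i/n_T, p_i = y_i·P. K_p = p_A^3 / (p_C).
This yields a degree-3 equation in X; solving on (0,1), X = 0.673.

X = 0.673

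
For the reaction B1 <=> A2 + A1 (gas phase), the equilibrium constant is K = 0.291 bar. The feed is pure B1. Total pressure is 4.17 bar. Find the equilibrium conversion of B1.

X = 0.255

Take 1 mol B1 as basis and let X be its fractional conversion, so ξ = X.
Moles: n_B1 = 1 − X; n_A2 = X; n_A1 = X.
n_T = Σnᵢ = 1 + X.
Mole fractions y_i = n_i/n_T; K = p_A2 p_A1 / (p_B1) with p_i = y_i·P.
This yields a degree-2 equation in X; solving on (0,1), X = 0.255.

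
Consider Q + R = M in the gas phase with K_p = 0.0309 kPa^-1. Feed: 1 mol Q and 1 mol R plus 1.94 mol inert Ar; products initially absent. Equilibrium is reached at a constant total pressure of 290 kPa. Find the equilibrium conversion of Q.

Take 1 mol Q as basis and let X be its fractional conversion, so ξ = X.
Mole table: n_Q = 1 − X; n_R = 1 − X; n_M = X; n_I = 1.94 (inert).
Summing: n_T = 3.94 − X.
Mole fractions y_i = n_i/n_T; K_p = p_M / (p_Q p_R) with p_i = y_i·P.
This yields a degree-2 equation in X; solving on (0,1), X = 0.545.

X = 0.545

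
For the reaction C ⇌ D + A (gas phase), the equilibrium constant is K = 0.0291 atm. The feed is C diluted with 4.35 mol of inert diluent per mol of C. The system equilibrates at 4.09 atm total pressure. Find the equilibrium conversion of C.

X = 0.180

Basis: 1 mol C initially; let X = conversion of C. Extent ξ = X.
Moles: n_C = 1 − X; n_D = X; n_A = X; n_I = 4.35 (inert).
Total moles n_T = 5.35 + X.
With p_i = (n_i/n_T)P, K = p_D p_A / (p_C).
This yields a degree-2 equation in X; solving on (0,1), X = 0.180.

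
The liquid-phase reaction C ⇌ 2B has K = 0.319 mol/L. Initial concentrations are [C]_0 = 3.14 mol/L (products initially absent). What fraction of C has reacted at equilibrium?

Let X = conversion of C; extent ξ = 3.14·X mol/L.
Concentrations: [C] = 3.14 − 3.14X; [B] = 6.28X.
K = [B]^2 / ([C]).
This equals 0.319 at X = 0.147 (the root in 0 < X < 1).

X = 0.147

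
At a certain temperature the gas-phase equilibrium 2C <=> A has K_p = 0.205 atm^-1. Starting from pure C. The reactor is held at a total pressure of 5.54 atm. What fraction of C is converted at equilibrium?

Basis: 1 mol C initially; let X = conversion of C. Extent ξ = 0.5X.
Mole table: n_C = 1 − X; n_A = 0.5X.
Total moles n_T = 1 − 0.5X.
Mole fractions y_i = n_i/n_T; K_p = p_A / (p_C^2) with p_i = y_i·P.
Setting this equal to 0.205 atm^-1 and taking the physical root (0 < X < 1) gives X = 0.575.

X = 0.575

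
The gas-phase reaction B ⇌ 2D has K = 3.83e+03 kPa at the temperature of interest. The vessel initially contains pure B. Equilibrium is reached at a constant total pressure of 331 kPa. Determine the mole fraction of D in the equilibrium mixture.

y_D = 0.926

Let X = conversion of B (basis 1 mol B); extent of reaction ξ = X.
Species balance: n_B = 1 − X; n_D = 2X.
Total moles n_T = 1 + X.
Mole fractions y_i = n_i/n_T; K = p_D^2 / (p_B) with p_i = y_i·P.
Setting this equal to 3.83e+03 kPa and taking the physical root (0 < X < 1) gives X = 0.862.
Then n_D = 1.72, n_T = 1.86, so y_D = 0.926.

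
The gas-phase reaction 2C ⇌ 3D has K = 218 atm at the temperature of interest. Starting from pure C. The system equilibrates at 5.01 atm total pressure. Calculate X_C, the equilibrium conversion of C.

X = 0.825

Take 1 mol C as basis and let X be its fractional conversion, so ξ = 0.5X.
Moles: n_C = 1 − X; n_D = 1.5X.
n_T = Σnᵢ = 1 + 0.5X.
With p_i = (n_i/n_T)P, K = p_D^3 / (p_C^2).
This yields a degree-3 equation in X; solving on (0,1), X = 0.825.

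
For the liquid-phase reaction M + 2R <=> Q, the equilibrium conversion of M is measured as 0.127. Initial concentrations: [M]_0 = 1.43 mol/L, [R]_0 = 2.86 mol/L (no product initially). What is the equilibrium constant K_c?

K_c = 0.0233 (mol/L)^-2

Let X = conversion of M.
Concentrations: [M] = 1.43 − 1.43X; [R] = 2.86 − 2.86X; [Q] = 1.43X.
At X = 0.127: [M] = 1.25, [R] = 2.5, [Q] = 0.182.
K_c = [Q] / ([M] [R]^2) = 0.0233 (mol/L)^-2.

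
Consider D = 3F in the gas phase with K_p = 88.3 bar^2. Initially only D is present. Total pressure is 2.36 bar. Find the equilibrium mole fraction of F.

Let X = conversion of D (basis 1 mol D); extent of reaction ξ = X.
Moles: n_D = 1 − X; n_F = 3X.
Summing: n_T = 1 + 2X.
With p_i = (n_i/n_T)P, K_p = p_F^3 / (p_D).
Equating to 88.3 bar^2 and solving on 0 < X < 1: X = 0.855.
Then n_F = 2.57, n_T = 2.71, so y_F = 0.947.

y_F = 0.947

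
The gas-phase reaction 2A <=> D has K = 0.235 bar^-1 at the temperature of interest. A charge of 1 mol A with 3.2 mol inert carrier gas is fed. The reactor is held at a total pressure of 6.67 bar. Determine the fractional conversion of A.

X = 0.339

Take 1 mol A as basis and let X be its fractional conversion, so ξ = 0.5X.
Species balance: n_A = 1 − X; n_D = 0.5X; n_I = 3.2 (inert).
Summing: n_T = 4.2 − 0.5X.
Mole fractions y_i = n_i/n_T; K = p_D / (p_A^2) with p_i = y_i·P.
This yields a degree-2 equation in X; solving on (0,1), X = 0.339.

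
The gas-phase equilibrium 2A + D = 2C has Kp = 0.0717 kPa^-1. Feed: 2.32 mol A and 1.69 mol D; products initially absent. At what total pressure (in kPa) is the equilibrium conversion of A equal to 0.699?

Let X = conversion of A (basis 2.32 mol A); extent of reaction ξ = 1.16X.
Mole table: n_A = 2.32 − 2.32X; n_D = 1.69 − 1.16X; n_C = 2.32X.
n_T = Σnᵢ = 4.01 − 1.16X.
Kp = p_C^2 / (p_A^2 p_D) with p_i = (n_i/n_T)·P.
At X = 0.699: the mole-fraction product g(X) = Π y_i^ν_i = 19.62. Since Kp = g(X)·P^{-1}, P = (g/Kp)^(1/1) = (19.62/0.0717)^(1/1) = 274 kPa.

P = 274 kPa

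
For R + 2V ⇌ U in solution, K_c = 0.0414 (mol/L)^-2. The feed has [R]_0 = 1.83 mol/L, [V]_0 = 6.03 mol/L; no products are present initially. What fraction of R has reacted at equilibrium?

X = 0.445

Let X = conversion of R; extent ξ = 1.83·X mol/L.
Concentrations: [R] = 1.83 − 1.83X; [V] = 6.03 − 3.66X; [U] = 1.83X.
K_c = [U] / ([R] [V]^2).
Setting equal to 0.0414 and solving for X on (0,1) gives X = 0.445.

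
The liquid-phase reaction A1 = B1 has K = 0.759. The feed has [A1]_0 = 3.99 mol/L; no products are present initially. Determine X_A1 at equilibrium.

X = 0.431

Let X = conversion of A1; extent ξ = 3.99·X mol/L.
Concentrations: [A1] = 3.99 − 3.99X; [B1] = 3.99X.
K = [B1] / ([A1]).
This equals 0.759 at X = 0.431 (the root in 0 < X < 1).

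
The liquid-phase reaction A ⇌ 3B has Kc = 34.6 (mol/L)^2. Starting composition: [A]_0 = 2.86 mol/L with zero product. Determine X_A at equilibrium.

Let X = conversion of A; extent ξ = 2.86·X mol/L.
Concentrations: [A] = 2.86 − 2.86X; [B] = 8.58X.
Kc = [B]^3 / ([A]).
Equating to 34.6 (mol/L)^2: the physical root is X = 0.443.

X = 0.443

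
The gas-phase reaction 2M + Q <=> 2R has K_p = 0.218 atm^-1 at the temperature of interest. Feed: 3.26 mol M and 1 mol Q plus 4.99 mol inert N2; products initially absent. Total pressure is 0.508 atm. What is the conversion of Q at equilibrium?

Basis: 1 mol Q initially; let X = conversion of Q. Extent ξ = X.
Species balance: n_M = 3.26 − 2X; n_Q = 1 − X; n_R = 2X; n_I = 4.99 (inert).
Summing: n_T = 9.25 − X.
y_i = n_i/n_T, p_i = y_i·P. K_p = p_R^2 / (p_M^2 p_Q).
Setting this equal to 0.218 atm^-1 and taking the physical root (0 < X < 1) gives X = 0.150.

X = 0.150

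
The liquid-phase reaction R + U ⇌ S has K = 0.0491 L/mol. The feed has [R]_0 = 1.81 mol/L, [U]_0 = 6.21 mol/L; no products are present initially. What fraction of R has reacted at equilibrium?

Let X = conversion of R; extent ξ = 1.81·X mol/L.
Concentrations: [R] = 1.81 − 1.81X; [U] = 6.21 − 1.81X; [S] = 1.81X.
K = [S] / ([R] [U]).
Solving K = 0.0491 for X ∈ (0,1): X = 0.222.

X = 0.222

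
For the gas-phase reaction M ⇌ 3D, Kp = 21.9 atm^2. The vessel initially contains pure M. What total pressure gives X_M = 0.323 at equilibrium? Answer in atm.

Basis: 1 mol M initially; let X = conversion of M. Extent ξ = X.
Mole table: n_M = 1 − X; n_D = 3X.
Summing: n_T = 1 + 2X.
Kp = p_D^3 / (p_M) with p_i = (n_i/n_T)·P.
At X = 0.323: the mole-fraction product g(X) = Π y_i^ν_i = 0.496. Since Kp = g(X)·P^{2}, P = (Kp/g)^(1/2) = (21.9/0.496)^(1/2) = 6.64 atm.

P = 6.64 atm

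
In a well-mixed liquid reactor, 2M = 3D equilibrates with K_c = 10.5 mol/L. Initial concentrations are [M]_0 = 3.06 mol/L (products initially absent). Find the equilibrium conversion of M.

X = 0.572

Let X = conversion of M; extent ξ = 3.06X/2 mol/L.
Concentrations: [M] = 3.06 − 3.06X; [D] = 4.59X.
K_c = [D]^3 / ([M]^2).
Solving K_c = 10.5 for X ∈ (0,1): X = 0.572.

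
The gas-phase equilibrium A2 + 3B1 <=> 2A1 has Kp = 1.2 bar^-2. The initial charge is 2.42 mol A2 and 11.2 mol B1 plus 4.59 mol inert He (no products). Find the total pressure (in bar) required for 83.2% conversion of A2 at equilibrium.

Take 2.42 mol A2 as basis and let X be its fractional conversion, so ξ = 2.42X.
Mole table: n_A2 = 2.42 − 2.42X; n_B1 = 11.2 − 7.26X; n_A1 = 4.84X; n_I = 4.59 (inert).
Total moles n_T = 18.2 − 4.84X.
Kp = p_A1^2 / (p_A2 p_B1^3) with p_i = (n_i/n_T)·P.
At X = 0.832: the mole-fraction product g(X) = Π y_i^ν_i = 58.41. Since Kp = g(X)·P^{-2}, P = (g/Kp)^(1/2) = (58.41/1.2)^(1/2) = 6.98 bar.

P = 6.98 bar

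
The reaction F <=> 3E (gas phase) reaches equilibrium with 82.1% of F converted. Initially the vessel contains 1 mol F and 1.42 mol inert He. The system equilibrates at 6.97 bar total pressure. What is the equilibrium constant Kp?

Kp = 246 bar^2

Take 1 mol F as basis and let X be its fractional conversion, so ξ = X.
Moles: n_F = 1 − X; n_E = 3X; n_I = 1.42 (inert).
n_T = Σnᵢ = 2.42 + 2X.
At X = 0.821: n_F = 0.179, n_E = 2.46, n_T = 4.06.
p_i = (n_i/n_T)·P. Kp = p_E^3 / (p_F) = 246 bar^2.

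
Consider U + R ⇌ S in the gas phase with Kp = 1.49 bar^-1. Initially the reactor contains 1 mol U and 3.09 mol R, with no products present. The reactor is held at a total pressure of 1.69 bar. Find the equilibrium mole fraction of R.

Basis: 1 mol U initially; let X = conversion of U. Extent ξ = X.
Species balance: n_U = 1 − X; n_R = 3.09 − X; n_S = X.
Total moles n_T = 4.09 − X.
With p_i = (n_i/n_T)P, Kp = p_S / (p_U p_R).
Setting this equal to 1.49 bar^-1 and taking the physical root (0 < X < 1) gives X = 0.641.
Then n_R = 2.45, n_T = 3.45, so y_R = 0.710.

y_R = 0.710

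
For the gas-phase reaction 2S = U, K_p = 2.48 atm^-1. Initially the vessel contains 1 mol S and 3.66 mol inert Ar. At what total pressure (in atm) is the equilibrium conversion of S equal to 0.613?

P = 3.59 atm

Basis: 1 mol S initially; let X = conversion of S. Extent ξ = 0.5X.
Moles: n_S = 1 − X; n_U = 0.5X; n_I = 3.66 (inert).
Total moles n_T = 4.66 − 0.5X.
K_p = p_U / (p_S^2) with p_i = (n_i/n_T)·P.
At X = 0.613: the mole-fraction product g(X) = Π y_i^ν_i = 8.909. Since K_p = g(X)·P^{-1}, P = (g/K_p)^(1/1) = (8.909/2.48)^(1/1) = 3.59 atm.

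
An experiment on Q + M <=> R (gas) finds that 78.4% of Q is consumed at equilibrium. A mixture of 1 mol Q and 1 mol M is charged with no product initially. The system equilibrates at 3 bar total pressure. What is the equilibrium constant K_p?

Take 1 mol Q as basis and let X be its fractional conversion, so ξ = X.
Mole table: n_Q = 1 − X; n_M = 1 − X; n_R = X.
Total moles n_T = 2 − X.
At X = 0.784: n_Q = 0.216, n_M = 0.216, n_R = 0.784, n_T = 1.22.
p_i = (n_i/n_T)·P. K_p = p_R / (p_Q p_M) = 6.81 bar^-1.

K_p = 6.81 bar^-1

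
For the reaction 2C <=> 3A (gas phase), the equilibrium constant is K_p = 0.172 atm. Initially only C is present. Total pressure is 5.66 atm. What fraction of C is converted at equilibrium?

X = 0.187

Take 1 mol C as basis and let X be its fractional conversion, so ξ = 0.5X.
Moles: n_C = 1 − X; n_A = 1.5X.
Total moles n_T = 1 + 0.5X.
With p_i = (n_i/n_T)P, K_p = p_A^3 / (p_C^2).
Substituting and setting equal to 0.172 atm gives a polynomial in X; the root in (0,1) is X = 0.187.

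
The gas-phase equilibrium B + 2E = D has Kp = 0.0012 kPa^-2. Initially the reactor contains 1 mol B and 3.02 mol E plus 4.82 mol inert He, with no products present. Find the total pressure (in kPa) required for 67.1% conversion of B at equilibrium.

Let X = conversion of B (basis 1 mol B); extent of reaction ξ = X.
Moles: n_B = 1 − X; n_E = 3.02 − 2X; n_D = X; n_I = 4.82 (inert).
Summing: n_T = 8.84 − 2X.
Kp = p_D / (p_B p_E^2) with p_i = (n_i/n_T)·P.
At X = 0.671: the mole-fraction product g(X) = Π y_i^ν_i = 40.72. Since Kp = g(X)·P^{-2}, P = (g/Kp)^(1/2) = (40.72/0.0012)^(1/2) = 184 kPa.

P = 184 kPa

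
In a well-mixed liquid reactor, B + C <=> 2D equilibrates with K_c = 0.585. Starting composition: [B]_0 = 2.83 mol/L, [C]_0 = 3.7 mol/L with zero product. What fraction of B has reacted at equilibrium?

X = 0.315

Let X = conversion of B; extent ξ = 2.83·X mol/L.
Concentrations: [B] = 2.83 − 2.83X; [C] = 3.7 − 2.83X; [D] = 5.66X.
K_c = [D]^2 / ([B] [C]).
Equating to 0.585: the physical root is X = 0.315.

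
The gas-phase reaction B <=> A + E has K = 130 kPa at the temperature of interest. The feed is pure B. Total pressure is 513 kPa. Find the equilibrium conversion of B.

Let X = conversion of B (basis 1 mol B); extent of reaction ξ = X.
Mole table: n_B = 1 − X; n_A = X; n_E = X.
Summing: n_T = 1 + X.
y_i = n_i/n_T, p_i = y_i·P. K = p_A p_E / (p_B).
Equating to 130 kPa and solving on 0 < X < 1: X = 0.450.

X = 0.450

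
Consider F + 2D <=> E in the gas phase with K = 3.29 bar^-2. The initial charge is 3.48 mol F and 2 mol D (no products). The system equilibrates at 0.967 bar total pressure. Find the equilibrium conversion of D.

X = 0.483

Basis: 2 mol D initially; let X = conversion of D. Extent ξ = X.
Mole table: n_F = 3.48 − X; n_D = 2 − 2X; n_E = X.
n_T = Σnᵢ = 5.48 − 2X.
y_i = n_i/n_T, p_i = y_i·P. K = p_E / (p_F p_D^2).
Setting this equal to 3.29 bar^-2 and taking the physical root (0 < X < 1) gives X = 0.483.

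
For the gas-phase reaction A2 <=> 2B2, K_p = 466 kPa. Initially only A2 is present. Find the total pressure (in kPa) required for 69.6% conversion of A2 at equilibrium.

P = 124 kPa

Take 1 mol A2 as basis and let X be its fractional conversion, so ξ = X.
At extent ξ: n_A2 = 1 − X; n_B2 = 2X.
n_T = Σnᵢ = 1 + X.
K_p = p_B2^2 / (p_A2) with p_i = (n_i/n_T)·P.
At X = 0.696: the mole-fraction product g(X) = Π y_i^ν_i = 3.758. Since K_p = g(X)·P^{1}, P = (K_p/g)^(1/1) = (466/3.758)^(1/1) = 124 kPa.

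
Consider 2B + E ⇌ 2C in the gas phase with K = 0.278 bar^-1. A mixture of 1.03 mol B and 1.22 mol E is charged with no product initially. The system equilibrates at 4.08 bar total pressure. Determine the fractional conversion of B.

X = 0.428

Basis: 1.03 mol B initially; let X = conversion of B. Extent ξ = 0.515X.
Moles: n_B = 1.03 − 1.03X; n_E = 1.22 − 0.515X; n_C = 1.03X.
Total moles n_T = 2.25 − 0.515X.
Mole fractions y_i = n_i/n_T; K = p_C^2 / (p_B^2 p_E) with p_i = y_i·P.
Setting this equal to 0.278 bar^-1 and taking the physical root (0 < X < 1) gives X = 0.428.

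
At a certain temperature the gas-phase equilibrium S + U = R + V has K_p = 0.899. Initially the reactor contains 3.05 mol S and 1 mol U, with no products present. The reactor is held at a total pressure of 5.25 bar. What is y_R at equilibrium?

Take 1 mol U as basis and let X be its fractional conversion, so ξ = X.
Species balance: n_S = 3.05 − X; n_U = 1 − X; n_R = X; n_V = X.
Since Δν = 0, n_T = 4.05 throughout.
With p_i = (n_i/n_T)P, K_p = p_R p_V / (p_S p_U).
Setting this equal to 0.899 and taking the physical root (0 < X < 1) gives X = 0.738.
Then n_R = 0.738, n_T = 4.05, so y_R = 0.182.

y_R = 0.182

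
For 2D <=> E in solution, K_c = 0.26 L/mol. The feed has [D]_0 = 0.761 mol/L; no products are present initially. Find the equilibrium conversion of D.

Let X = conversion of D; extent ξ = 0.761X/2 mol/L.
Concentrations: [D] = 0.761 − 0.761X; [E] = 0.381X.
K_c = [E] / ([D]^2).
This equals 0.26 at X = 0.233 (the root in 0 < X < 1).

X = 0.233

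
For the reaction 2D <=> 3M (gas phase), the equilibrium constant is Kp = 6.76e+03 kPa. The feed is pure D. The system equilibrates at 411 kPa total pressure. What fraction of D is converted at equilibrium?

Let X = conversion of D (basis 1 mol D); extent of reaction ξ = 0.5X.
Species balance: n_D = 1 − X; n_M = 1.5X.
n_T = Σnᵢ = 1 + 0.5X.
Mole fractions y_i = n_i/n_T; Kp = p_M^3 / (p_D^2) with p_i = y_i·P.
Substituting and setting equal to 6.76e+03 kPa gives a polynomial in X; the root in (0,1) is X = 0.749.

X = 0.749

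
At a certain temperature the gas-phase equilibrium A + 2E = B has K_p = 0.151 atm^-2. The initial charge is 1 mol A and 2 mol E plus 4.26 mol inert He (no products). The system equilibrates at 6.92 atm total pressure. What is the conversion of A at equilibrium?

X = 0.259

Let X = conversion of A (basis 1 mol A); extent of reaction ξ = X.
Species balance: n_A = 1 − X; n_E = 2 − 2X; n_B = X; n_I = 4.26 (inert).
Total moles n_T = 7.26 − 2X.
y_i = n_i/n_T, p_i = y_i·P. K_p = p_B / (p_A p_E^2).
Setting this equal to 0.151 atm^-2 and taking the physical root (0 < X < 1) gives X = 0.259.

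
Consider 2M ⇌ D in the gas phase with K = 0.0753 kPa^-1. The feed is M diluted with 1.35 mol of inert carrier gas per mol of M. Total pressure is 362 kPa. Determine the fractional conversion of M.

X = 0.828

Basis: 1 mol M initially; let X = conversion of M. Extent ξ = 0.5X.
Mole table: n_M = 1 − X; n_D = 0.5X; n_I = 1.35 (inert).
n_T = Σnᵢ = 2.35 − 0.5X.
With p_i = (n_i/n_T)P, K = p_D / (p_M^2).
Equating to 0.0753 kPa^-1 and solving on 0 < X < 1: X = 0.828.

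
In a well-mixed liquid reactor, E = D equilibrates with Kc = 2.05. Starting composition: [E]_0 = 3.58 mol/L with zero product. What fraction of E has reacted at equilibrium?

X = 0.672

Let X = conversion of E; extent ξ = 3.58·X mol/L.
Concentrations: [E] = 3.58 − 3.58X; [D] = 3.58X.
Kc = [D] / ([E]).
Setting equal to 2.05 and solving for X on (0,1) gives X = 0.672.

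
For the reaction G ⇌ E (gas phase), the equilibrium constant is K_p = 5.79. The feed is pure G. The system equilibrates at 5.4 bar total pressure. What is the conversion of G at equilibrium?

X = 0.853

Let X = conversion of G (basis 1 mol G); extent of reaction ξ = X.
At extent ξ: n_G = 1 − X; n_E = X.
Since Δν = 0, n_T = 1 throughout.
Mole fractions y_i = n_i/n_T; K_p = p_E / (p_G) with p_i = y_i·P.
Substituting and setting equal to 5.79 gives a polynomial in X; the root in (0,1) is X = 0.853.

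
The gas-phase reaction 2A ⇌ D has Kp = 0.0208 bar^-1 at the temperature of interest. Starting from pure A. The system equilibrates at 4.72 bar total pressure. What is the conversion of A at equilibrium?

X = 0.153

Let X = conversion of A (basis 1 mol A); extent of reaction ξ = 0.5X.
Moles: n_A = 1 − X; n_D = 0.5X.
Total moles n_T = 1 − 0.5X.
With p_i = (n_i/n_T)P, Kp = p_D / (p_A^2).
Equating to 0.0208 bar^-1 and solving on 0 < X < 1: X = 0.153.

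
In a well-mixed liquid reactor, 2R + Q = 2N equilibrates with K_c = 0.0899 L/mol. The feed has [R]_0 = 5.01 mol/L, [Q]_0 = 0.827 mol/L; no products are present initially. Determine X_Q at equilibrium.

Let X = conversion of Q; extent ξ = 0.827·X mol/L.
Concentrations: [R] = 5.01 − 1.65X; [Q] = 0.827 − 0.827X; [N] = 1.65X.
K_c = [N]^2 / ([R]^2 [Q]).
Setting equal to 0.0899 and solving for X on (0,1) gives X = 0.493.

X = 0.493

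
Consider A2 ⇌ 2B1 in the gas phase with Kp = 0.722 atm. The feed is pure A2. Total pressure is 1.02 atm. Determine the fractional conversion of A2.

X = 0.388

Basis: 1 mol A2 initially; let X = conversion of A2. Extent ξ = X.
Moles: n_A2 = 1 − X; n_B1 = 2X.
Summing: n_T = 1 + X.
Mole fractions y_i = n_i/n_T; Kp = p_B1^2 / (p_A2) with p_i = y_i·P.
Equating to 0.722 atm and solving on 0 < X < 1: X = 0.388.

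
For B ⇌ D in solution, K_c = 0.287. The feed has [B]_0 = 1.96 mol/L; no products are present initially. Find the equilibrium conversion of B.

X = 0.223

Let X = conversion of B; extent ξ = 1.96·X mol/L.
Concentrations: [B] = 1.96 − 1.96X; [D] = 1.96X.
K_c = [D] / ([B]).
Setting equal to 0.287 and solving for X on (0,1) gives X = 0.223.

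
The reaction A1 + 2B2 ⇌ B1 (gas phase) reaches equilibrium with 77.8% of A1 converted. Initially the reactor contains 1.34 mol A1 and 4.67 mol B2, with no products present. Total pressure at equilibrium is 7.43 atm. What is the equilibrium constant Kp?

Kp = 0.146 atm^-2

Basis: 1.34 mol A1 initially; let X = conversion of A1. Extent ξ = 1.34X.
At extent ξ: n_A1 = 1.34 − 1.34X; n_B2 = 4.67 − 2.68X; n_B1 = 1.34X.
Total moles n_T = 6.01 − 2.68X.
At X = 0.778: n_A1 = 0.297, n_B2 = 2.58, n_B1 = 1.04, n_T = 3.92.
p_i = (n_i/n_T)·P. Kp = p_B1 / (p_A1 p_B2^2) = 0.146 atm^-2.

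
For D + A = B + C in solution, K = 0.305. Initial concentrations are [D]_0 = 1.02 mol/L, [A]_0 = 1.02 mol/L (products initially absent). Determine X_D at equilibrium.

Let X = conversion of D; extent ξ = 1.02·X mol/L.
Concentrations: [D] = 1.02 − 1.02X; [A] = 1.02 − 1.02X; [B] = 1.02X; [C] = 1.02X.
K = [B] [C] / ([D] [A]).
Equating to 0.305: the physical root is X = 0.356.

X = 0.356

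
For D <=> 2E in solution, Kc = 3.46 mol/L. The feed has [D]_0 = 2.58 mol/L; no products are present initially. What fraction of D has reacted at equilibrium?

X = 0.435

Let X = conversion of D; extent ξ = 2.58·X mol/L.
Concentrations: [D] = 2.58 − 2.58X; [E] = 5.16X.
Kc = [E]^2 / ([D]).
Solving Kc = 3.46 for X ∈ (0,1): X = 0.435.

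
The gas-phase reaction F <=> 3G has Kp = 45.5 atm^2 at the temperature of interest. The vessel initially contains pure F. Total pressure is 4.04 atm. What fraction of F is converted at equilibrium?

X = 0.586

Take 1 mol F as basis and let X be its fractional conversion, so ξ = X.
Species balance: n_F = 1 − X; n_G = 3X.
Total moles n_T = 1 + 2X.
With p_i = (n_i/n_T)P, Kp = p_G^3 / (p_F).
Substituting and setting equal to 45.5 atm^2 gives a polynomial in X; the root in (0,1) is X = 0.586.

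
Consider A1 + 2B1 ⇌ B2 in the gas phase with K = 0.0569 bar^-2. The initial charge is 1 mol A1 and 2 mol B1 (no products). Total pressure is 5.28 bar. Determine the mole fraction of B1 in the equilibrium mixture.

Let X = conversion of A1 (basis 1 mol A1); extent of reaction ξ = X.
Species balance: n_A1 = 1 − X; n_B1 = 2 − 2X; n_B2 = X.
n_T = Σnᵢ = 3 − 2X.
With p_i = (n_i/n_T)P, K = p_B2 / (p_A1 p_B1^2).
Substituting and setting equal to 0.0569 bar^-2 gives a polynomial in X; the root in (0,1) is X = 0.339.
Then n_B1 = 1.32, n_T = 2.32, so y_B1 = 0.569.

y_B1 = 0.569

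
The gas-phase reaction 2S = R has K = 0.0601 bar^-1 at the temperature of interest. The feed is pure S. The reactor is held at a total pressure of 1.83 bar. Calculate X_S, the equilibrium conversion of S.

X = 0.167

Let X = conversion of S (basis 1 mol S); extent of reaction ξ = 0.5X.
Species balance: n_S = 1 − X; n_R = 0.5X.
Summing: n_T = 1 − 0.5X.
y_i = n_i/n_T, p_i = y_i·P. K = p_R / (p_S^2).
This yields a degree-2 equation in X; solving on (0,1), X = 0.167.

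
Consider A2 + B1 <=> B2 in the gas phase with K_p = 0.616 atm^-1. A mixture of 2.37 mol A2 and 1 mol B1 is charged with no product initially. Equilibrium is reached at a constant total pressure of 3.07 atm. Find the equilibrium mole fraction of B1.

y_B1 = 0.160

Take 1 mol B1 as basis and let X be its fractional conversion, so ξ = X.
Mole table: n_A2 = 2.37 − X; n_B1 = 1 − X; n_B2 = X.
Summing: n_T = 3.37 − X.
y_i = n_i/n_T, p_i = y_i·P. K_p = p_B2 / (p_A2 p_B1).
Setting this equal to 0.616 atm^-1 and taking the physical root (0 < X < 1) gives X = 0.550.
Then n_B1 = 0.45, n_T = 2.82, so y_B1 = 0.160.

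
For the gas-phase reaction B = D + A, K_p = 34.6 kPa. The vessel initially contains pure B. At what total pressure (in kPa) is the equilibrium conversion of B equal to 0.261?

Take 1 mol B as basis and let X be its fractional conversion, so ξ = X.
Species balance: n_B = 1 − X; n_D = X; n_A = X.
n_T = Σnᵢ = 1 + X.
K_p = p_D p_A / (p_B) with p_i = (n_i/n_T)·P.
At X = 0.261: the mole-fraction product g(X) = Π y_i^ν_i = 0.0731. Since K_p = g(X)·P^{1}, P = (K_p/g)^(1/1) = (34.6/0.0731)^(1/1) = 473 kPa.

P = 473 kPa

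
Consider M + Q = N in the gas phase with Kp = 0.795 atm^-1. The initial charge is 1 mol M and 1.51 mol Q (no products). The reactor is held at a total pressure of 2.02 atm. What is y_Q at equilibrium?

y_Q = 0.514

Take 1 mol M as basis and let X be its fractional conversion, so ξ = X.
At extent ξ: n_M = 1 − X; n_Q = 1.51 − X; n_N = X.
Summing: n_T = 2.51 − X.
Mole fractions y_i = n_i/n_T; Kp = p_N / (p_M p_Q) with p_i = y_i·P.
This yields a degree-2 equation in X; solving on (0,1), X = 0.452.
Then n_Q = 1.06, n_T = 2.06, so y_Q = 0.514.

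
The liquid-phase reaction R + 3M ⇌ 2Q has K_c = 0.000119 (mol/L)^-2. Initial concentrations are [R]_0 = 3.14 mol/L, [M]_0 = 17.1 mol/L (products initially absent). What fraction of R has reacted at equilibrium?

X = 0.171

Let X = conversion of R; extent ξ = 3.14·X mol/L.
Concentrations: [R] = 3.14 − 3.14X; [M] = 17.1 − 9.42X; [Q] = 6.28X.
K_c = [Q]^2 / ([R] [M]^3).
Setting equal to 0.000119 and solving for X on (0,1) gives X = 0.171.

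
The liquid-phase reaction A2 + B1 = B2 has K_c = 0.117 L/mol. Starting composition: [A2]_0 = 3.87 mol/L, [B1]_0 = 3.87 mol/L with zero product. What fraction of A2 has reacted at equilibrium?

Let X = conversion of A2; extent ξ = 3.87·X mol/L.
Concentrations: [A2] = 3.87 − 3.87X; [B1] = 3.87 − 3.87X; [B2] = 3.87X.
K_c = [B2] / ([A2] [B1]).
Equating to 0.117 L/mol: the physical root is X = 0.253.

X = 0.253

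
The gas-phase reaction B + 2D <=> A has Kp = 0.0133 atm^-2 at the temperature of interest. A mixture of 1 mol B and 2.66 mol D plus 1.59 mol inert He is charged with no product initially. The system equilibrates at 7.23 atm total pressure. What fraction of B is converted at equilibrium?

Take 1 mol B as basis and let X be its fractional conversion, so ξ = X.
Moles: n_B = 1 − X; n_D = 2.66 − 2X; n_A = X; n_I = 1.59 (inert).
n_T = Σnᵢ = 5.25 − 2X.
Mole fractions y_i = n_i/n_T; Kp = p_A / (p_B p_D^2) with p_i = y_i·P.
This yields a degree-3 equation in X; solving on (0,1), X = 0.138.

X = 0.138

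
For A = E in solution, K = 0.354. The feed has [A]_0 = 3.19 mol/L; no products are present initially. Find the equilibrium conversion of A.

Let X = conversion of A; extent ξ = 3.19·X mol/L.
Concentrations: [A] = 3.19 − 3.19X; [E] = 3.19X.
K = [E] / ([A]).
Equating to 0.354: the physical root is X = 0.261.

X = 0.261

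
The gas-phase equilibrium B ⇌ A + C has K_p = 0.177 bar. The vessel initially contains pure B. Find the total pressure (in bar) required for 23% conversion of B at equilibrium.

Basis: 1 mol B initially; let X = conversion of B. Extent ξ = X.
Moles: n_B = 1 − X; n_A = X; n_C = X.
n_T = Σnᵢ = 1 + X.
K_p = p_A p_C / (p_B) with p_i = (n_i/n_T)·P.
At X = 0.23: the mole-fraction product g(X) = Π y_i^ν_i = 0.05585. Since K_p = g(X)·P^{1}, P = (K_p/g)^(1/1) = (0.177/0.05585)^(1/1) = 3.17 bar.

P = 3.17 bar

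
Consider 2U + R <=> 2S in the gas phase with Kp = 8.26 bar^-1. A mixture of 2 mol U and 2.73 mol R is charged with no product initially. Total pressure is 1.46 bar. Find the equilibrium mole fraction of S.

y_S = 0.354

Basis: 2 mol U initially; let X = conversion of U. Extent ξ = X.
Mole table: n_U = 2 − 2X; n_R = 2.73 − X; n_S = 2X.
Summing: n_T = 4.73 − X.
Mole fractions y_i = n_i/n_T; Kp = p_S^2 / (p_U^2 p_R) with p_i = y_i·P.
Equating to 8.26 bar^-1 and solving on 0 < X < 1: X = 0.711.
Then n_S = 1.42, n_T = 4.02, so y_S = 0.354.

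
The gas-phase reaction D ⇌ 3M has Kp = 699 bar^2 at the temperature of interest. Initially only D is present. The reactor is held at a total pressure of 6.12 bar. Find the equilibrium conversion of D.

X = 0.872

Take 1 mol D as basis and let X be its fractional conversion, so ξ = X.
Mole table: n_D = 1 − X; n_M = 3X.
Total moles n_T = 1 + 2X.
With p_i = (n_i/n_T)P, Kp = p_M^3 / (p_D).
Substituting and setting equal to 699 bar^2 gives a polynomial in X; the root in (0,1) is X = 0.872.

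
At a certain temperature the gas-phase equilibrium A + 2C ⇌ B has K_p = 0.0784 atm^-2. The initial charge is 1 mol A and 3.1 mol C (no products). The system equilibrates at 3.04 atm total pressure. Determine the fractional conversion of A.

X = 0.272

Let X = conversion of A (basis 1 mol A); extent of reaction ξ = X.
Moles: n_A = 1 − X; n_C = 3.1 − 2X; n_B = X.
Total moles n_T = 4.1 − 2X.
y_i = n_i/n_T, p_i = y_i·P. K_p = p_B / (p_A p_C^2).
Substituting and setting equal to 0.0784 atm^-2 gives a polynomial in X; the root in (0,1) is X = 0.272.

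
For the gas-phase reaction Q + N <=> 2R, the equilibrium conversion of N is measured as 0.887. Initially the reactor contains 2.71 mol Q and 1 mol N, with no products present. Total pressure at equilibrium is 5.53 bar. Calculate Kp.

Let X = conversion of N (basis 1 mol N); extent of reaction ξ = X.
Species balance: n_Q = 2.71 − X; n_N = 1 − X; n_R = 2X.
n_T stays at 3.71 (no change in mole number).
At X = 0.887: n_Q = 1.82, n_N = 0.113, n_R = 1.77, n_T = 3.71.
p_i = (n_i/n_T)·P. Kp = p_R^2 / (p_Q p_N) = 15.3.

Kp = 15.3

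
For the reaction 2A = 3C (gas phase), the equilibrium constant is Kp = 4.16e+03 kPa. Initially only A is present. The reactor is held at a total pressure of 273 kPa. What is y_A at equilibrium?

y_A = 0.188

Basis: 1 mol A initially; let X = conversion of A. Extent ξ = 0.5X.
Moles: n_A = 1 − X; n_C = 1.5X.
Total moles n_T = 1 + 0.5X.
y_i = n_i/n_T, p_i = y_i·P. Kp = p_C^3 / (p_A^2).
This yields a degree-3 equation in X; solving on (0,1), X = 0.743.
Then n_A = 0.257, n_T = 1.37, so y_A = 0.188.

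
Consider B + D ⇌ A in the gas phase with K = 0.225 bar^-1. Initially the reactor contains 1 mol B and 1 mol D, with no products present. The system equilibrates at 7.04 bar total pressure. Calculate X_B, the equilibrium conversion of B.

Basis: 1 mol B initially; let X = conversion of B. Extent ξ = X.
Moles: n_B = 1 − X; n_D = 1 − X; n_A = X.
Total moles n_T = 2 − X.
Mole fractions y_i = n_i/n_T; K = p_A / (p_B p_D) with p_i = y_i·P.
Setting this equal to 0.225 bar^-1 and taking the physical root (0 < X < 1) gives X = 0.378.

X = 0.378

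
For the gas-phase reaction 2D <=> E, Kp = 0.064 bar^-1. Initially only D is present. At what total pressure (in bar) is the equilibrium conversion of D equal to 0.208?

Let X = conversion of D (basis 1 mol D); extent of reaction ξ = 0.5X.
Species balance: n_D = 1 − X; n_E = 0.5X.
Summing: n_T = 1 − 0.5X.
Kp = p_E / (p_D^2) with p_i = (n_i/n_T)·P.
At X = 0.208: the mole-fraction product g(X) = Π y_i^ν_i = 0.1486. Since Kp = g(X)·P^{-1}, P = (g/Kp)^(1/1) = (0.1486/0.064)^(1/1) = 2.32 bar.

P = 2.32 bar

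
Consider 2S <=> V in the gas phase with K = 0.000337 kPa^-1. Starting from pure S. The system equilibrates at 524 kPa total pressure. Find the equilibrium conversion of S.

X = 0.234

Take 1 mol S as basis and let X be its fractional conversion, so ξ = 0.5X.
Moles: n_S = 1 − X; n_V = 0.5X.
Total moles n_T = 1 − 0.5X.
Mole fractions y_i = n_i/n_T; K = p_V / (p_S^2) with p_i = y_i·P.
Setting this equal to 0.000337 kPa^-1 and taking the physical root (0 < X < 1) gives X = 0.234.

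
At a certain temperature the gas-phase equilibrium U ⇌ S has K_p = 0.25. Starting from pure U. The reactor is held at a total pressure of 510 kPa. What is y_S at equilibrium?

y_S = 0.200

Let X = conversion of U (basis 1 mol U); extent of reaction ξ = X.
At extent ξ: n_U = 1 − X; n_S = X.
Total moles n_T = 1 (Δν = 0, constant).
With p_i = (n_i/n_T)P, K_p = p_S / (p_U).
Substituting and setting equal to 0.25 gives a polynomial in X; the root in (0,1) is X = 0.200.
Then n_S = 0.2, n_T = 1, so y_S = 0.200.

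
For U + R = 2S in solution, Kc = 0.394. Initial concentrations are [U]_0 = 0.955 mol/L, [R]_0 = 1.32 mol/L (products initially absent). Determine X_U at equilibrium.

Let X = conversion of U; extent ξ = 0.955·X mol/L.
Concentrations: [U] = 0.955 − 0.955X; [R] = 1.32 − 0.955X; [S] = 1.91X.
Kc = [S]^2 / ([U] [R]).
Solving Kc = 0.394 for X ∈ (0,1): X = 0.280.

X = 0.280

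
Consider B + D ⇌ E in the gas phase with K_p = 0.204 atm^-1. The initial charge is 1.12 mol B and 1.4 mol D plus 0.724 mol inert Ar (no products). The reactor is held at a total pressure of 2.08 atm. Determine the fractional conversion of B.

Basis: 1.12 mol B initially; let X = conversion of B. Extent ξ = 1.12X.
Moles: n_B = 1.12 − 1.12X; n_D = 1.4 − 1.12X; n_E = 1.12X; n_I = 0.724 (inert).
Summing: n_T = 3.24 − 1.12X.
Mole fractions y_i = n_i/n_T; K_p = p_E / (p_B p_D) with p_i = y_i·P.
Equating to 0.204 atm^-1 and solving on 0 < X < 1: X = 0.146.

X = 0.146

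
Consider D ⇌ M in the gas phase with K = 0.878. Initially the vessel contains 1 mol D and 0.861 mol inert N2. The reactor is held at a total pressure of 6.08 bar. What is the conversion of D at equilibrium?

X = 0.468

Take 1 mol D as basis and let X be its fractional conversion, so ξ = X.
At extent ξ: n_D = 1 − X; n_M = X; n_I = 0.861 (inert).
Since Δν = 0, n_T = 1.86 throughout.
With p_i = (n_i/n_T)P, K = p_M / (p_D).
This yields a degree-1 equation in X; solving on (0,1), X = 0.468.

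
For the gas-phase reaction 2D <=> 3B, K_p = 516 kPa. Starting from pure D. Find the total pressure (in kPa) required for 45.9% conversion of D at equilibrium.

P = 569 kPa

Basis: 1 mol D initially; let X = conversion of D. Extent ξ = 0.5X.
At extent ξ: n_D = 1 − X; n_B = 1.5X.
n_T = Σnᵢ = 1 + 0.5X.
K_p = p_B^3 / (p_D^2) with p_i = (n_i/n_T)·P.
At X = 0.459: the mole-fraction product g(X) = Π y_i^ν_i = 0.907. Since K_p = g(X)·P^{1}, P = (K_p/g)^(1/1) = (516/0.907)^(1/1) = 569 kPa.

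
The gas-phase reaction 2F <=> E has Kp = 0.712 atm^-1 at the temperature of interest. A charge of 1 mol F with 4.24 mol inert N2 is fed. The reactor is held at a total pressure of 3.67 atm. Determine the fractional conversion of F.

X = 0.388

Basis: 1 mol F initially; let X = conversion of F. Extent ξ = 0.5X.
At extent ξ: n_F = 1 − X; n_E = 0.5X; n_I = 4.24 (inert).
Summing: n_T = 5.24 − 0.5X.
With p_i = (n_i/n_T)P, Kp = p_E / (p_F^2).
Equating to 0.712 atm^-1 and solving on 0 < X < 1: X = 0.388.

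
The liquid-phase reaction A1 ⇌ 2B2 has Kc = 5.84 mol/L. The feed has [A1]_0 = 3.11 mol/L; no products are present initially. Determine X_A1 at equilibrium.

X = 0.490

Let X = conversion of A1; extent ξ = 3.11·X mol/L.
Concentrations: [A1] = 3.11 − 3.11X; [B2] = 6.22X.
Kc = [B2]^2 / ([A1]).
Equating to 5.84 mol/L: the physical root is X = 0.490.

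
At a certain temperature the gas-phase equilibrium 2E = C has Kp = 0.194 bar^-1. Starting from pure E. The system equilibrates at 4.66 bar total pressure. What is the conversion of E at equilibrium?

Basis: 1 mol E initially; let X = conversion of E. Extent ξ = 0.5X.
At extent ξ: n_E = 1 − X; n_C = 0.5X.
n_T = Σnᵢ = 1 − 0.5X.
Mole fractions y_i = n_i/n_T; Kp = p_C / (p_E^2) with p_i = y_i·P.
This yields a degree-2 equation in X; solving on (0,1), X = 0.535.

X = 0.535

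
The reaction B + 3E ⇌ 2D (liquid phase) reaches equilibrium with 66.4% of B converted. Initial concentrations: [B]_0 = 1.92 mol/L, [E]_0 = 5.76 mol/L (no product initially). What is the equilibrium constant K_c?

K_c = 1.39 (mol/L)^-2

Let X = conversion of B.
Concentrations: [B] = 1.92 − 1.92X; [E] = 5.76 − 5.76X; [D] = 3.84X.
At X = 0.664: [B] = 0.645, [E] = 1.94, [D] = 2.55.
K_c = [D]^2 / ([B] [E]^3) = 1.39 (mol/L)^-2.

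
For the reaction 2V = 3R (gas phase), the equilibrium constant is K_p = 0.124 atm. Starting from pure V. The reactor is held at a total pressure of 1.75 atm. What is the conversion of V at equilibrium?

X = 0.239

Take 1 mol V as basis and let X be its fractional conversion, so ξ = 0.5X.
Mole table: n_V = 1 − X; n_R = 1.5X.
Summing: n_T = 1 + 0.5X.
Mole fractions y_i = n_i/n_T; K_p = p_R^3 / (p_V^2) with p_i = y_i·P.
Setting this equal to 0.124 atm and taking the physical root (0 < X < 1) gives X = 0.239.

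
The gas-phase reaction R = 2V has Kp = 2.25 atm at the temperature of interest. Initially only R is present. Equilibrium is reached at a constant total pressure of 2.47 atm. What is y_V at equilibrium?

y_V = 0.602

Basis: 1 mol R initially; let X = conversion of R. Extent ξ = X.
Mole table: n_R = 1 − X; n_V = 2X.
Summing: n_T = 1 + X.
y_i = n_i/n_T, p_i = y_i·P. Kp = p_V^2 / (p_R).
Setting this equal to 2.25 atm and taking the physical root (0 < X < 1) gives X = 0.431.
Then n_V = 0.861, n_T = 1.43, so y_V = 0.602.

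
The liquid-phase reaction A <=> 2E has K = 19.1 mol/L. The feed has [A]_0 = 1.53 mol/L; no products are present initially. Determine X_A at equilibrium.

X = 0.797

Let X = conversion of A; extent ξ = 1.53·X mol/L.
Concentrations: [A] = 1.53 − 1.53X; [E] = 3.06X.
K = [E]^2 / ([A]).
Solving K = 19.1 for X ∈ (0,1): X = 0.797.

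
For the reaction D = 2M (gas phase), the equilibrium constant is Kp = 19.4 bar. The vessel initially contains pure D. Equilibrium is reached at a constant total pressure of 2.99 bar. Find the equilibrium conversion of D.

Basis: 1 mol D initially; let X = conversion of D. Extent ξ = X.
Moles: n_D = 1 − X; n_M = 2X.
Summing: n_T = 1 + X.
y_i = n_i/n_T, p_i = y_i·P. Kp = p_M^2 / (p_D).
This yields a degree-2 equation in X; solving on (0,1), X = 0.787.

X = 0.787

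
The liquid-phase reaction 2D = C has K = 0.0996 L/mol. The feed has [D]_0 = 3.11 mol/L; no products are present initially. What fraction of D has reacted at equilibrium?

X = 0.302

Let X = conversion of D; extent ξ = 3.11X/2 mol/L.
Concentrations: [D] = 3.11 − 3.11X; [C] = 1.55X.
K = [C] / ([D]^2).
This equals 0.0996 at X = 0.302 (the root in 0 < X < 1).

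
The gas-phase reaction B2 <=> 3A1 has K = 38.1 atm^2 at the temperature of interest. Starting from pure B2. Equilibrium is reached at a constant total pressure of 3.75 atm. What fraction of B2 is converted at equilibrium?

Basis: 1 mol B2 initially; let X = conversion of B2. Extent ξ = X.
Mole table: n_B2 = 1 − X; n_A1 = 3X.
Total moles n_T = 1 + 2X.
Mole fractions y_i = n_i/n_T; K = p_A1^3 / (p_B2) with p_i = y_i·P.
This yields a degree-3 equation in X; solving on (0,1), X = 0.581.

X = 0.581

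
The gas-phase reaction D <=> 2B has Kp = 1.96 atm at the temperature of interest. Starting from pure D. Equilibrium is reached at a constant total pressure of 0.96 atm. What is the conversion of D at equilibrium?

X = 0.581

Take 1 mol D as basis and let X be its fractional conversion, so ξ = X.
Moles: n_D = 1 − X; n_B = 2X.
Summing: n_T = 1 + X.
y_i = n_i/n_T, p_i = y_i·P. Kp = p_B^2 / (p_D).
Equating to 1.96 atm and solving on 0 < X < 1: X = 0.581.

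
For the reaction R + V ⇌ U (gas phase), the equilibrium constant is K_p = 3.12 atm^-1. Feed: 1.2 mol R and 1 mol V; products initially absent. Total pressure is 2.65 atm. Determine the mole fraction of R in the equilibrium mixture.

Basis: 1 mol V initially; let X = conversion of V. Extent ξ = X.
Moles: n_R = 1.2 − X; n_V = 1 − X; n_U = X.
Total moles n_T = 2.2 − X.
y_i = n_i/n_T, p_i = y_i·P. K_p = p_U / (p_R p_V).
Setting this equal to 3.12 atm^-1 and taking the physical root (0 < X < 1) gives X = 0.727.
Then n_R = 0.473, n_T = 1.47, so y_R = 0.321.

y_R = 0.321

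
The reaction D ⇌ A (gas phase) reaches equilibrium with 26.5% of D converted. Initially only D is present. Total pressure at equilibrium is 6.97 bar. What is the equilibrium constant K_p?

Basis: 1 mol D initially; let X = conversion of D. Extent ξ = X.
At extent ξ: n_D = 1 − X; n_A = X.
Total moles n_T = 1 (Δν = 0, constant).
At X = 0.265: n_D = 0.735, n_A = 0.265, n_T = 1.
p_i = (n_i/n_T)·P. K_p = p_A / (p_D) = 0.361.

K_p = 0.361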